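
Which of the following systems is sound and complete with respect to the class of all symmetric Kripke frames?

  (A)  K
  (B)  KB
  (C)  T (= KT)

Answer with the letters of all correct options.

(A) K is determined by the class of arbitrary frames.
(B) KB is determined by exactly this class.
(C) T (= KT) is determined by the class of reflexive frames.

B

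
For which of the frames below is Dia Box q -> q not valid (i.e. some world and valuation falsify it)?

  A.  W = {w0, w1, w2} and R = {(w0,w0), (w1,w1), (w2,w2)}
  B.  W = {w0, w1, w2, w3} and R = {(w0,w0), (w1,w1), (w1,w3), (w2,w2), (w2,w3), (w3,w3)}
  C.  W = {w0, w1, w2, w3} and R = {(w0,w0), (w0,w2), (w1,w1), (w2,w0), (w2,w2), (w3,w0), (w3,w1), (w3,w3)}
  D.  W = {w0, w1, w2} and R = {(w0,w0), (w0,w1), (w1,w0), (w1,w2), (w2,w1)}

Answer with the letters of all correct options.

B, C

The schema Dia Box q -> q is the dual of axiom B; it is valid on a frame iff R is symmetric.
(A) R is symmetric (every R-edge is matched by its reverse), so the schema is valid here.
(B) R is not symmetric (w1 R w3 but not w3 R w1), so the schema fails here.
(C) R is not symmetric (w3 R w0 but not w0 R w3), so the schema fails here.
(D) R is symmetric (every R-edge is matched by its reverse), so the schema is valid here.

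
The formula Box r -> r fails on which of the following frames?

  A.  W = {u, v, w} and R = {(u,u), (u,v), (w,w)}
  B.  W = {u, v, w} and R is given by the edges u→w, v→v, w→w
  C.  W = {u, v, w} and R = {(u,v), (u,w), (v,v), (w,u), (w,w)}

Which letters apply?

The schema Box r -> r is axiom T; it is valid on a frame iff R is reflexive.
(A) R is not reflexive (not v R v), so the schema fails here.
(B) R is not reflexive (not u R u), so the schema fails here.
(C) R is not reflexive (not u R u), so the schema fails here.

A, B, C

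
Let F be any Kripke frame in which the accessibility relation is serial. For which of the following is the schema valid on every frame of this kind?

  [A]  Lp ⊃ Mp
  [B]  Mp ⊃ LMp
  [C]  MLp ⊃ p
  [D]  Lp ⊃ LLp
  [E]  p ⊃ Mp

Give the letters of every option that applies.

A

(A) Lp ⊃ Mp is axiom D, which corresponds to seriality. Every such R is serial — valid.
(B) Mp ⊃ LMp is axiom 5; it is valid on a frame exactly when R is euclidean. Such an R need not be euclidean, so not valid.
(C) MLp ⊃ p is the dual of axiom B; it is valid on a frame exactly when R is symmetric. Such an R need not be symmetric, so not valid.
(D) axiom 4: valid iff R is transitive. Such an R need not be transitive — not valid.
(E) the dual of axiom T: valid iff R is reflexive. Such an R need not be reflexive — not valid.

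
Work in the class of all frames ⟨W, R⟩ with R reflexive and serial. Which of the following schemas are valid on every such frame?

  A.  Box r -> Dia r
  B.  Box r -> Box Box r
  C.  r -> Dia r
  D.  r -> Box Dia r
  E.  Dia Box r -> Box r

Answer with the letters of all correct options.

A, C

(A) axiom D: valid iff R is serial. Every such R is serial — valid.
(B) Box r -> Box Box r is axiom 4; it is valid on a frame exactly when R is transitive. Such an R need not be transitive, so not valid.
(C) r -> Dia r is the dual of axiom T, which corresponds to reflexivity. Every such R is reflexive — valid.
(D) axiom B: valid iff R is symmetric. Such an R need not be symmetric — not valid.
(E) Dia Box r -> Box r is the dual of axiom 5, which corresponds to the euclidean property. Such an R need not be euclidean — not valid.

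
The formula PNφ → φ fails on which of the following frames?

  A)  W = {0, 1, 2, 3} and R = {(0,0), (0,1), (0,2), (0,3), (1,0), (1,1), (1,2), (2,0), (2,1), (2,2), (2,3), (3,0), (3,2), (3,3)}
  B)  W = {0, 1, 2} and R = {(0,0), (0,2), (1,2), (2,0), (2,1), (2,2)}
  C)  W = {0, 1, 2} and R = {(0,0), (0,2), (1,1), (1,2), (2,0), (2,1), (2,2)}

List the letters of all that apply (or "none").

none

The schema PNφ → φ is the dual of axiom B; it is valid on a frame iff R is symmetric.
(A) R is symmetric (every R-edge is matched by its reverse), so the schema is valid here.
(B) R is symmetric (every R-edge is matched by its reverse), so the schema is valid here.
(C) R is symmetric (every R-edge is matched by its reverse), so the schema is valid here.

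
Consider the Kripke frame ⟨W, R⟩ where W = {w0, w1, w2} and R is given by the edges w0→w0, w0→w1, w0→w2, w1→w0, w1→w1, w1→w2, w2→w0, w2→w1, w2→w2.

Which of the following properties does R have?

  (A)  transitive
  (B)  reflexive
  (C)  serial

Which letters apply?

(A) transitive: R is closed under composition.
(B) reflexive: each world relates to itself.
(C) serial: every world has an R-successor.

A, B, C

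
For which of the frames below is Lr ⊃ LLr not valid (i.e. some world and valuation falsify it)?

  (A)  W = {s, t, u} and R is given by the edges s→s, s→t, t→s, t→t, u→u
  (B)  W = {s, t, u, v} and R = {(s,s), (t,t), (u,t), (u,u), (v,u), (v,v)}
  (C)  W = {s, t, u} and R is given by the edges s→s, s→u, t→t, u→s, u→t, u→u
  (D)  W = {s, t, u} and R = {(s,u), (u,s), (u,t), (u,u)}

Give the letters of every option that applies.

The schema Lr ⊃ LLr is axiom 4; it is valid on a frame iff R is transitive.
(A) R is transitive (R is closed under composition), so the schema is valid here.
(B) R is not transitive (v R u and u R t but not v R t), so the schema fails here.
(C) R is not transitive (s R u and u R t but not s R t), so the schema fails here.
(D) R is not transitive (s R u and u R s but not s R s), so the schema fails here.

B, C, D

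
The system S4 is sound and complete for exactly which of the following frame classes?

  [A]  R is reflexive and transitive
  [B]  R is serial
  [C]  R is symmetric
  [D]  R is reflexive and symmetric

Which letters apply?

(A) S4 is sound and complete for exactly this class.
(B) this class determines D, not S4.
(C) this class determines KB, not S4.
(D) this class determines B (= KTB), not S4.

A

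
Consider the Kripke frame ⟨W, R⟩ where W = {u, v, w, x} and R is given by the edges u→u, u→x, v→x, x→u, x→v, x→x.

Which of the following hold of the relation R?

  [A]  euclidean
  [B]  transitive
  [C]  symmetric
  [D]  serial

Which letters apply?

(A) not euclidean: x R u and x R v but not u R v.
(B) not transitive: u R x and x R v but not u R v.
(C) symmetric: every R-edge is matched by its reverse.
(D) not serial: w has no R-successor.

C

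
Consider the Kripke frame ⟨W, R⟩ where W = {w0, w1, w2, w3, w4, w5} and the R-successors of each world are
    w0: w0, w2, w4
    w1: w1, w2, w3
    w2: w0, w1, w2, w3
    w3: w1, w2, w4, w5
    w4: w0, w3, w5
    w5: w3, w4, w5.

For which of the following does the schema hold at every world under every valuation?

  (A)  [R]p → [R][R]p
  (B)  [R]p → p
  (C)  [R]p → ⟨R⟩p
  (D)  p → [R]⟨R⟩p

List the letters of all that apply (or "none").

R is not reflexive: not w3 R w3.
R is symmetric: every R-edge is matched by its reverse.
R is not transitive: w0 R w2 and w2 R w1 but not w0 R w1.
R is serial: every world has an R-successor.
(A) [R]p → [R][R]p (axiom 4) characterises the transitive frames. R is not transitive — not valid.
(B) [R]p → p is axiom T; it is valid on a frame exactly when R is reflexive. R is not reflexive, so not valid.
(C) axiom D: valid iff R is serial. R is serial — valid.
(D) p → [R]⟨R⟩p is axiom B; it is valid on a frame exactly when R is symmetric. R is symmetric, so valid.

C, D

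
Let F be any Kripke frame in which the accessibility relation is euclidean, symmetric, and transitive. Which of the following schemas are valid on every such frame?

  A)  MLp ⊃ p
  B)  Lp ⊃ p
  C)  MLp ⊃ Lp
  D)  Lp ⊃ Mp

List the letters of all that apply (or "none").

A, C

(A) MLp ⊃ p is the dual of axiom B, which corresponds to symmetry. Every such R is symmetric — valid.
(B) Lp ⊃ p (axiom T) characterises the reflexive frames. Such an R need not be reflexive — not valid.
(C) the dual of axiom 5: valid iff R is euclidean. Every such R is euclidean — valid.
(D) Lp ⊃ Mp (axiom D) characterises the serial frames. Such an R need not be serial — not valid.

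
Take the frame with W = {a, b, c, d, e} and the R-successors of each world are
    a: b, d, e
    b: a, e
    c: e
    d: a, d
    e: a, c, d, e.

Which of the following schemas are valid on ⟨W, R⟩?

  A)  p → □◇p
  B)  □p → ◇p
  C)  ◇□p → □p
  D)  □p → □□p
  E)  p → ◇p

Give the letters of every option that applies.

B

R is not reflexive: not a R a.
R is not symmetric: b R e but not e R b.
R is not transitive: a R b and b R a but not a R a.
R is not euclidean: a R b and a R d but not b R d.
R is serial: every world has an R-successor.
(A) p → □◇p is axiom B; it is valid on a frame exactly when R is symmetric. R is not symmetric, so not valid.
(B) axiom D: valid iff R is serial. R is serial — valid.
(C) ◇□p → □p is the dual of axiom 5, which corresponds to the euclidean property. R is not euclidean — not valid.
(D) axiom 4: valid iff R is transitive. R is not transitive — not valid.
(E) p → ◇p is the dual of axiom T; it is valid on a frame exactly when R is reflexive. R is not reflexive, so not valid.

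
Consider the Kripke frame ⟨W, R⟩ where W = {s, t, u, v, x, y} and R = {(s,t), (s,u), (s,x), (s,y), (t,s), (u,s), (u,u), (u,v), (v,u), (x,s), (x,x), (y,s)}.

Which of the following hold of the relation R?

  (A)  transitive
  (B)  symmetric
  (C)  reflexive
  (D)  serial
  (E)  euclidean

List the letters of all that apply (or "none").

(A) not transitive: s R t and t R s but not s R s.
(B) symmetric: every R-edge is matched by its reverse.
(C) not reflexive: not s R s.
(D) serial: every world has an R-successor.
(E) not euclidean: s R t and s R u but not t R u.

B, D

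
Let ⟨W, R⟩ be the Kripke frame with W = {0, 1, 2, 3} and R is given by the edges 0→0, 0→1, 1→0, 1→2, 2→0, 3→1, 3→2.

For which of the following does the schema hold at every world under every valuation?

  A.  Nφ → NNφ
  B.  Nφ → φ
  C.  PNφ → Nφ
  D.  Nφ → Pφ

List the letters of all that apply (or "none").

R is not reflexive: not 1 R 1.
R is not transitive: 0 R 1 and 1 R 2 but not 0 R 2.
R is not euclidean: 1 R 0 and 1 R 2 but not 0 R 2.
R is serial: every world has an R-successor.
(A) Nφ → NNφ is axiom 4; it is valid on a frame exactly when R is transitive. R is not transitive, so not valid.
(B) Nφ → φ is axiom T, which corresponds to reflexivity. R is not reflexive — not valid.
(C) PNφ → Nφ is the dual of axiom 5, which corresponds to the euclidean property. R is not euclidean — not valid.
(D) Nφ → Pφ is axiom D, which corresponds to seriality. R is serial — valid.

D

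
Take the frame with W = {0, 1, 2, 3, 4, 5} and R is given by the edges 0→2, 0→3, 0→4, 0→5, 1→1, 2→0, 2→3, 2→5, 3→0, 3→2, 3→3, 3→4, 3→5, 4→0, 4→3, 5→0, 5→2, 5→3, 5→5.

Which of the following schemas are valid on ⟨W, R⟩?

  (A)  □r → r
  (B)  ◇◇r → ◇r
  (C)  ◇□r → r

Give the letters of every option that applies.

R is not reflexive: not 0 R 0.
R is symmetric: every R-edge is matched by its reverse.
R is not transitive: 0 R 2 and 2 R 0 but not 0 R 0.
(A) axiom T: valid iff R is reflexive. R is not reflexive — not valid.
(B) ◇◇r → ◇r is the dual of axiom 4; it is valid on a frame exactly when R is transitive. R is not transitive, so not valid.
(C) ◇□r → r (the dual of axiom B) characterises the symmetric frames. R is symmetric — valid.

C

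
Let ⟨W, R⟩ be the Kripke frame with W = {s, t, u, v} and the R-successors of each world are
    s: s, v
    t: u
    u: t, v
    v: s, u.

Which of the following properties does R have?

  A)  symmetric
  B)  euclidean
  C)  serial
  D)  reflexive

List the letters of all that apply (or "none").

(A) symmetric: every R-edge is matched by its reverse.
(B) not euclidean: u R t and u R v but not t R v.
(C) serial: every world has an R-successor.
(D) not reflexive: not t R t.

A, C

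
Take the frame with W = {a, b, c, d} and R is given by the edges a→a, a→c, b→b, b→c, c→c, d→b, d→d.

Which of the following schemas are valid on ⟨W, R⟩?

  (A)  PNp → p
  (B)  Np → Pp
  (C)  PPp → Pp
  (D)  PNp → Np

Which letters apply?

B

R is not symmetric: a R c but not c R a.
R is not transitive: d R b and b R c but not d R c.
R is not euclidean: a R c and a R a but not c R a.
R is serial: every world has an R-successor.
(A) PNp → p (the dual of axiom B) characterises the symmetric frames. R is not symmetric — not valid.
(B) Np → Pp (axiom D) characterises the serial frames. R is serial — valid.
(C) PPp → Pp is the dual of axiom 4; it is valid on a frame exactly when R is transitive. R is not transitive, so not valid.
(D) PNp → Np (the dual of axiom 5) characterises the euclidean frames. R is not euclidean — not valid.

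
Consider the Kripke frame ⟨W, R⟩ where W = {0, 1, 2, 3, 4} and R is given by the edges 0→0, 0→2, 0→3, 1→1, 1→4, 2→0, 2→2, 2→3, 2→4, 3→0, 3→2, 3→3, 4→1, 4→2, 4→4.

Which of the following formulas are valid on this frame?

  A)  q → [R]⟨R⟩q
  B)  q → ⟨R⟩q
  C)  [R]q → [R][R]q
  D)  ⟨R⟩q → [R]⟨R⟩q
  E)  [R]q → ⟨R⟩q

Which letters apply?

R is reflexive: each world relates to itself.
R is symmetric: every R-edge is matched by its reverse.
R is not transitive: 0 R 2 and 2 R 4 but not 0 R 4.
R is not euclidean: 2 R 0 and 2 R 4 but not 0 R 4.
R is serial: every world has an R-successor.
(A) q → [R]⟨R⟩q is axiom B; it is valid on a frame exactly when R is symmetric. R is symmetric, so valid.
(B) q → ⟨R⟩q (the dual of axiom T) characterises the reflexive frames. R is reflexive — valid.
(C) [R]q → [R][R]q is axiom 4; it is valid on a frame exactly when R is transitive. R is not transitive, so not valid.
(D) ⟨R⟩q → [R]⟨R⟩q is axiom 5; it is valid on a frame exactly when R is euclidean. R is not euclidean, so not valid.
(E) axiom D: valid iff R is serial. R is serial — valid.

A, B, E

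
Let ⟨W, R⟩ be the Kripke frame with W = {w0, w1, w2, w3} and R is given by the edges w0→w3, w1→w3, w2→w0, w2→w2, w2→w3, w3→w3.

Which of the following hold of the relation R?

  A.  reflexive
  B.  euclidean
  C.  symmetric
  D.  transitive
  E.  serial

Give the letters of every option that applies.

(A) not reflexive: not w0 R w0.
(B) not euclidean: w2 R w0 and w2 R w2 but not w0 R w2.
(C) not symmetric: w0 R w3 but not w3 R w0.
(D) transitive: R is closed under composition.
(E) serial: every world has an R-successor.

D, E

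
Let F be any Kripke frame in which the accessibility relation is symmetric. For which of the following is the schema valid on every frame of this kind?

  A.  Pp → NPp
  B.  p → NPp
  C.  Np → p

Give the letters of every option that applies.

(A) axiom 5: valid iff R is euclidean. Such an R need not be euclidean — not valid.
(B) axiom B: valid iff R is symmetric. Every such R is symmetric — valid.
(C) Np → p is axiom T, which corresponds to reflexivity. Such an R need not be reflexive — not valid.

B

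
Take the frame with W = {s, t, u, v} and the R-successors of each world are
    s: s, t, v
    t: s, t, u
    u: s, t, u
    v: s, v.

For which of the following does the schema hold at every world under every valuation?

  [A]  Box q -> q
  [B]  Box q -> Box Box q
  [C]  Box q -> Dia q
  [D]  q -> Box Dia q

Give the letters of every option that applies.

A, C

R is reflexive: each world relates to itself.
R is not symmetric: u R s but not s R u.
R is not transitive: s R t and t R u but not s R u.
R is serial: every world has an R-successor.
(A) Box q -> q is axiom T, which corresponds to reflexivity. R is reflexive — valid.
(B) axiom 4: valid iff R is transitive. R is not transitive — not valid.
(C) axiom D: valid iff R is serial. R is serial — valid.
(D) axiom B: valid iff R is symmetric. R is not symmetric — not valid.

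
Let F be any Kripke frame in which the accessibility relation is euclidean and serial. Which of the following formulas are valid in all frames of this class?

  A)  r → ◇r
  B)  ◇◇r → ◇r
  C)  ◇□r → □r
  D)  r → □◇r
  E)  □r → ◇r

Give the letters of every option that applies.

(A) r → ◇r is the dual of axiom T; it is valid on a frame exactly when R is reflexive. Such an R need not be reflexive, so not valid.
(B) ◇◇r → ◇r is the dual of axiom 4; it is valid on a frame exactly when R is transitive. Such an R need not be transitive, so not valid.
(C) ◇□r → □r is the dual of axiom 5, which corresponds to the euclidean property. Every such R is euclidean — valid.
(D) r → □◇r is axiom B, which corresponds to symmetry. Such an R need not be symmetric — not valid.
(E) □r → ◇r (axiom D) characterises the serial frames. Every such R is serial — valid.

C, E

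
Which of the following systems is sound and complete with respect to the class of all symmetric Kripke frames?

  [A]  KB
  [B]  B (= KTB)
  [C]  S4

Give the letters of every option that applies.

(A) KB is determined by exactly this class.
(B) B (= KTB) is determined by the class of reflexive and symmetric frames.
(C) S4 is determined by the class of reflexive and transitive frames.

A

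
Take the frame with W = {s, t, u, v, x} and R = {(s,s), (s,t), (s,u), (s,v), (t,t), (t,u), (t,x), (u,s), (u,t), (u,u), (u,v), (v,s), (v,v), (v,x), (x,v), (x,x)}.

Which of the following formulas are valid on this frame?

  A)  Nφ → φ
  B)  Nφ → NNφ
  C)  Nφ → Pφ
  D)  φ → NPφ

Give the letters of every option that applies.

A, C

R is reflexive: each world relates to itself.
R is not symmetric: s R t but not t R s.
R is not transitive: s R t and t R x but not s R x.
R is serial: every world has an R-successor.
(A) Nφ → φ (axiom T) characterises the reflexive frames. R is reflexive — valid.
(B) Nφ → NNφ is axiom 4; it is valid on a frame exactly when R is transitive. R is not transitive, so not valid.
(C) Nφ → Pφ is axiom D, which corresponds to seriality. R is serial — valid.
(D) φ → NPφ is axiom B, which corresponds to symmetry. R is not symmetric — not valid.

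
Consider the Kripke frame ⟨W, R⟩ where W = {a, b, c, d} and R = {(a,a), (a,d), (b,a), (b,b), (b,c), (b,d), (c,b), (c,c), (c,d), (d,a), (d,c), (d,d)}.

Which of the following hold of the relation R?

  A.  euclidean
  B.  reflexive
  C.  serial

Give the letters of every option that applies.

(A) not euclidean: b R a and b R b but not a R b.
(B) reflexive: each world relates to itself.
(C) serial: every world has an R-successor.

B, C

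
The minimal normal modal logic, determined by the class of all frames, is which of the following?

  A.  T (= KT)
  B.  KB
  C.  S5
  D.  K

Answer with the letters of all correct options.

(A) T (= KT) is determined by the class of reflexive frames.
(B) KB is determined by the class of symmetric frames.
(C) S5 is determined by the class of reflexive, symmetric, and transitive frames.
(D) K is determined by exactly this class.

D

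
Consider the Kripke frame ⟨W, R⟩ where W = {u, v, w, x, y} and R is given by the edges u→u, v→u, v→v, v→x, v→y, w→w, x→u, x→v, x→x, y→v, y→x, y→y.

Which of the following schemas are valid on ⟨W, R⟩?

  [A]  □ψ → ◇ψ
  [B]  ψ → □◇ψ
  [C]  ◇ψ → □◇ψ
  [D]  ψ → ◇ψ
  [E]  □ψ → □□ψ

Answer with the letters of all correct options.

A, D

R is reflexive: each world relates to itself.
R is not symmetric: v R u but not u R v.
R is not transitive: x R v and v R y but not x R y.
R is not euclidean: v R u and v R v but not u R v.
R is serial: every world has an R-successor.
(A) □ψ → ◇ψ is axiom D, which corresponds to seriality. R is serial — valid.
(B) ψ → □◇ψ (axiom B) characterises the symmetric frames. R is not symmetric — not valid.
(C) ◇ψ → □◇ψ is axiom 5; it is valid on a frame exactly when R is euclidean. R is not euclidean, so not valid.
(D) ψ → ◇ψ is the dual of axiom T; it is valid on a frame exactly when R is reflexive. R is reflexive, so valid.
(E) □ψ → □□ψ (axiom 4) characterises the transitive frames. R is not transitive — not valid.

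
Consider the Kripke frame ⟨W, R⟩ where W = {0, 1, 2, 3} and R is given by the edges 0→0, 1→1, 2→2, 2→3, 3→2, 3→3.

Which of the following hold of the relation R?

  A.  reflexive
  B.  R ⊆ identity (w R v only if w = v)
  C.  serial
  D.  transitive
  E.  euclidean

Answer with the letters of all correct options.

(A) reflexive: each world relates to itself.
(B) not ⊆ identity: 2 R 3 with 2 ≠ 3.
(C) serial: every world has an R-successor.
(D) transitive: R is closed under composition.
(E) euclidean: any two R-successors of the same world are R-related.

A, C, D, E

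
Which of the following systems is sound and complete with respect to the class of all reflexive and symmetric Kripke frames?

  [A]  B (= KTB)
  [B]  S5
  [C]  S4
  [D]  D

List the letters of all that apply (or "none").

(A) B (= KTB) is determined by exactly this class.
(B) S5 is determined by the class of reflexive, symmetric, and transitive frames.
(C) S4 is determined by the class of reflexive and transitive frames.
(D) D is determined by the class of serial frames.

A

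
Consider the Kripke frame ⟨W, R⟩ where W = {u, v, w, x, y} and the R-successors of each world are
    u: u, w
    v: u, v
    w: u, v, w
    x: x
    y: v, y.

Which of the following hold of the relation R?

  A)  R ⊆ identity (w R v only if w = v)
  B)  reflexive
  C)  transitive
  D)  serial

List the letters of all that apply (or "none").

(A) not ⊆ identity: u R w with u ≠ w.
(B) reflexive: each world relates to itself.
(C) not transitive: u R w and w R v but not u R v.
(D) serial: every world has an R-successor.

B, D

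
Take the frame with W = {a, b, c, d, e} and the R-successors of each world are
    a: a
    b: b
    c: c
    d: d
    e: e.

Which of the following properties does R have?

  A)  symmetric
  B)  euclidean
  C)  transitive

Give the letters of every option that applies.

A, B, C

(A) symmetric: every R-edge is matched by its reverse.
(B) euclidean: any two R-successors of the same world are R-related.
(C) transitive: R is closed under composition.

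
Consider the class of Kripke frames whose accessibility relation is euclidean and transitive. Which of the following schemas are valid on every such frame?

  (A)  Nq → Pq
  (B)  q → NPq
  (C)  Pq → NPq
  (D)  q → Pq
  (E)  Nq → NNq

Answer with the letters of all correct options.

(A) axiom D: valid iff R is serial. Such an R need not be serial — not valid.
(B) q → NPq (axiom B) characterises the symmetric frames. Such an R need not be symmetric — not valid.
(C) axiom 5: valid iff R is euclidean. Every such R is euclidean — valid.
(D) q → Pq (the dual of axiom T) characterises the reflexive frames. Such an R need not be reflexive — not valid.
(E) axiom 4: valid iff R is transitive. Every such R is transitive — valid.

C, E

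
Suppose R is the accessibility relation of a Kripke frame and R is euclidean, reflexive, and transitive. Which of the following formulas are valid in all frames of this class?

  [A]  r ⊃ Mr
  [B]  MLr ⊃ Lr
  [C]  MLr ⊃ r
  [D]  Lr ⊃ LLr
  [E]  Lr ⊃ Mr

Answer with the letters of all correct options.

A, B, C, D, E

A relation that is euclidean, reflexive, and transitive is also serial and symmetric.
(A) r ⊃ Mr is the dual of axiom T; it is valid on a frame exactly when R is reflexive. Every such R is reflexive, so valid.
(B) the dual of axiom 5: valid iff R is euclidean. Every such R is euclidean — valid.
(C) MLr ⊃ r is the dual of axiom B; it is valid on a frame exactly when R is symmetric. Every such R is symmetric, so valid.
(D) Lr ⊃ LLr is axiom 4; it is valid on a frame exactly when R is transitive. Every such R is transitive, so valid.
(E) Lr ⊃ Mr is axiom D; it is valid on a frame exactly when R is serial. Every such R is serial, so valid.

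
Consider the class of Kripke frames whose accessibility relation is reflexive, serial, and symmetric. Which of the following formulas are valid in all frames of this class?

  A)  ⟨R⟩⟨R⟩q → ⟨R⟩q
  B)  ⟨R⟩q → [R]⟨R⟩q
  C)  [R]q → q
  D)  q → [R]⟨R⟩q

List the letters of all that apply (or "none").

(A) the dual of axiom 4: valid iff R is transitive. Such an R need not be transitive — not valid.
(B) ⟨R⟩q → [R]⟨R⟩q is axiom 5, which corresponds to the euclidean property. Such an R need not be euclidean — not valid.
(C) [R]q → q is axiom T; it is valid on a frame exactly when R is reflexive. Every such R is reflexive, so valid.
(D) q → [R]⟨R⟩q is axiom B, which corresponds to symmetry. Every such R is symmetric — valid.

C, D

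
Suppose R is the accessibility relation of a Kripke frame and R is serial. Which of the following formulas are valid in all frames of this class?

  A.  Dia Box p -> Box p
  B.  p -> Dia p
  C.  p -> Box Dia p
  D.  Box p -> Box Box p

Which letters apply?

(A) Dia Box p -> Box p (the dual of axiom 5) characterises the euclidean frames. Such an R need not be euclidean — not valid.
(B) p -> Dia p is the dual of axiom T, which corresponds to reflexivity. Such an R need not be reflexive — not valid.
(C) p -> Box Dia p is axiom B; it is valid on a frame exactly when R is symmetric. Such an R need not be symmetric, so not valid.
(D) axiom 4: valid iff R is transitive. Such an R need not be transitive — not valid.

none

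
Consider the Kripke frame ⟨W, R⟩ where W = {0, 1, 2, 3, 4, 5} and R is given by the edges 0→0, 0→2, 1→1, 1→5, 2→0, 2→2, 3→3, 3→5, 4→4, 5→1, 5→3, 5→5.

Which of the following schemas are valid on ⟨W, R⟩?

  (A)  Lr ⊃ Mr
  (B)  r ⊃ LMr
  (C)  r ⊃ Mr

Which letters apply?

R is reflexive: each world relates to itself.
R is symmetric: every R-edge is matched by its reverse.
R is serial: every world has an R-successor.
(A) Lr ⊃ Mr is axiom D, which corresponds to seriality. R is serial — valid.
(B) r ⊃ LMr is axiom B; it is valid on a frame exactly when R is symmetric. R is symmetric, so valid.
(C) the dual of axiom T: valid iff R is reflexive. R is reflexive — valid.

A, B, C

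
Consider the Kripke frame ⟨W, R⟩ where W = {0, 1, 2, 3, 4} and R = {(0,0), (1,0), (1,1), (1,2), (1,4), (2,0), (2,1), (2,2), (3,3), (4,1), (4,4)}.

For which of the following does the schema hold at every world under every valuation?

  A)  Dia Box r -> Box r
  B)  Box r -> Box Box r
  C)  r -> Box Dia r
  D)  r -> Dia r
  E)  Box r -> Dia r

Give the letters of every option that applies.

R is reflexive: each world relates to itself.
R is not symmetric: 1 R 0 but not 0 R 1.
R is not transitive: 2 R 1 and 1 R 4 but not 2 R 4.
R is not euclidean: 1 R 0 and 1 R 1 but not 0 R 1.
R is serial: every world has an R-successor.
(A) Dia Box r -> Box r (the dual of axiom 5) characterises the euclidean frames. R is not euclidean — not valid.
(B) Box r -> Box Box r (axiom 4) characterises the transitive frames. R is not transitive — not valid.
(C) axiom B: valid iff R is symmetric. R is not symmetric — not valid.
(D) the dual of axiom T: valid iff R is reflexive. R is reflexive — valid.
(E) Box r -> Dia r (axiom D) characterises the serial frames. R is serial — valid.

D, E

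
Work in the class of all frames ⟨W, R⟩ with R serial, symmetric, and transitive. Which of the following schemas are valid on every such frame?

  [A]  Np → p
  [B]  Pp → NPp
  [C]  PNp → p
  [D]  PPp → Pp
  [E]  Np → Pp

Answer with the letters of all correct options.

A, B, C, D, E

A serial symmetric transitive relation is reflexive (take any v with uRv; symmetry gives vRu and transitivity gives uRu), hence an equivalence relation.
(A) Np → p is axiom T, which corresponds to reflexivity. Every such R is reflexive — valid.
(B) axiom 5: valid iff R is euclidean. Every such R is euclidean — valid.
(C) the dual of axiom B: valid iff R is symmetric. Every such R is symmetric — valid.
(D) PPp → Pp is the dual of axiom 4; it is valid on a frame exactly when R is transitive. Every such R is transitive, so valid.
(E) Np → Pp is axiom D, which corresponds to seriality. Every such R is serial — valid.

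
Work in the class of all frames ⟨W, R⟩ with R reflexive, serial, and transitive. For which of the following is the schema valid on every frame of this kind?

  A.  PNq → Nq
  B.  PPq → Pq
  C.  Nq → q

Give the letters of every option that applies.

(A) the dual of axiom 5: valid iff R is euclidean. Such an R need not be euclidean — not valid.
(B) the dual of axiom 4: valid iff R is transitive. Every such R is transitive — valid.
(C) Nq → q is axiom T; it is valid on a frame exactly when R is reflexive. Every such R is reflexive, so valid.

B, C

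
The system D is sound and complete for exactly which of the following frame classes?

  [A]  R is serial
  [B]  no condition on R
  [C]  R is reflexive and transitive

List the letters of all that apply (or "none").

(A) D is sound and complete for exactly this class.
(B) this class determines K, not D.
(C) this class determines S4, not D.

A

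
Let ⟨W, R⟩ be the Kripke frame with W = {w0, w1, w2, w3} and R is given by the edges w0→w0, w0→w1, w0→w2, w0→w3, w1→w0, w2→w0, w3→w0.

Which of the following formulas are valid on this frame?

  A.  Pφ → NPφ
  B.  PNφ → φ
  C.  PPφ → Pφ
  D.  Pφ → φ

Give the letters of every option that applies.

B

R is symmetric: every R-edge is matched by its reverse.
R is not transitive: w1 R w0 and w0 R w1 but not w1 R w1.
R is not euclidean: w0 R w1 and w0 R w2 but not w1 R w2.
R is not a subset of the identity: w0 R w1 with w0 ≠ w1.
(A) Pφ → NPφ is axiom 5, which corresponds to the euclidean property. R is not euclidean — not valid.
(B) PNφ → φ is the dual of axiom B, which corresponds to symmetry. R is symmetric — valid.
(C) the dual of axiom 4: valid iff R is transitive. R is not transitive — not valid.
(D) Pφ → φ is valid only on frames where every R-edge is a self-loop. Here R ⊄ identity — not valid.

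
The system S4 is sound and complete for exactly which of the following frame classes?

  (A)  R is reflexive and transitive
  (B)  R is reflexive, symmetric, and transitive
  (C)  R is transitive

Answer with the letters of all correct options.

A

(A) S4 is sound and complete for exactly this class.
(B) this class determines S5, not S4.
(C) this class determines K4, not S4.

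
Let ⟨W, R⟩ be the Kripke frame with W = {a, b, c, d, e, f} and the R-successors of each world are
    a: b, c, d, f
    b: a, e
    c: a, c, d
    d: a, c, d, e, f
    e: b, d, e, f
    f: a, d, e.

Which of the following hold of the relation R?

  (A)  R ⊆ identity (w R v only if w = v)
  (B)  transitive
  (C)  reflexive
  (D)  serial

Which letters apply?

(A) not ⊆ identity: a R b with a ≠ b.
(B) not transitive: a R b and b R a but not a R a.
(C) not reflexive: not a R a.
(D) serial: every world has an R-successor.

D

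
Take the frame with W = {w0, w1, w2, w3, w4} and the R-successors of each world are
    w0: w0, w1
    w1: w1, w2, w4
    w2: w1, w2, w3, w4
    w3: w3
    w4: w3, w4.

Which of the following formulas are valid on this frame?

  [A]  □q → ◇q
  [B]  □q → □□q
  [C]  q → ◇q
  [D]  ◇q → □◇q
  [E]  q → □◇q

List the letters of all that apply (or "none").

R is reflexive: each world relates to itself.
R is not symmetric: w0 R w1 but not w1 R w0.
R is not transitive: w0 R w1 and w1 R w2 but not w0 R w2.
R is not euclidean: w0 R w1 and w0 R w0 but not w1 R w0.
R is serial: every world has an R-successor.
(A) □q → ◇q is axiom D; it is valid on a frame exactly when R is serial. R is serial, so valid.
(B) □q → □□q is axiom 4; it is valid on a frame exactly when R is transitive. R is not transitive, so not valid.
(C) the dual of axiom T: valid iff R is reflexive. R is reflexive — valid.
(D) ◇q → □◇q (axiom 5) characterises the euclidean frames. R is not euclidean — not valid.
(E) q → □◇q (axiom B) characterises the symmetric frames. R is not symmetric — not valid.

A, C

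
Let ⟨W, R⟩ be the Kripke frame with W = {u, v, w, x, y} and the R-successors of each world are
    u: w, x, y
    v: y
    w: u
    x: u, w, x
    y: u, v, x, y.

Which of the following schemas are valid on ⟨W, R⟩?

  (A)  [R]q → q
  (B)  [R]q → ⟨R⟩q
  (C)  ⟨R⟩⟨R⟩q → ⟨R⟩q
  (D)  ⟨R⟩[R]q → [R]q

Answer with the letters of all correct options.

B

R is not reflexive: not u R u.
R is not transitive: u R w and w R u but not u R u.
R is not euclidean: u R w and u R x but not w R x.
R is serial: every world has an R-successor.
(A) [R]q → q is axiom T, which corresponds to reflexivity. R is not reflexive — not valid.
(B) [R]q → ⟨R⟩q (axiom D) characterises the serial frames. R is serial — valid.
(C) ⟨R⟩⟨R⟩q → ⟨R⟩q is the dual of axiom 4, which corresponds to transitivity. R is not transitive — not valid.
(D) ⟨R⟩[R]q → [R]q is the dual of axiom 5; it is valid on a frame exactly when R is euclidean. R is not euclidean, so not valid.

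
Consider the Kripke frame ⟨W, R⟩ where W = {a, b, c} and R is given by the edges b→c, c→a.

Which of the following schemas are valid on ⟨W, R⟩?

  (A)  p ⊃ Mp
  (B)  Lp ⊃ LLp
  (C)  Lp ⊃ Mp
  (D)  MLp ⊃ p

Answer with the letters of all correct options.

R is not reflexive: not a R a.
R is not symmetric: b R c but not c R b.
R is not transitive: b R c and c R a but not b R a.
R is not serial: a has no R-successor.
(A) p ⊃ Mp is the dual of axiom T, which corresponds to reflexivity. R is not reflexive — not valid.
(B) Lp ⊃ LLp is axiom 4, which corresponds to transitivity. R is not transitive — not valid.
(C) Lp ⊃ Mp is axiom D, which corresponds to seriality. R is not serial — not valid.
(D) MLp ⊃ p is the dual of axiom B, which corresponds to symmetry. R is not symmetric — not valid.

none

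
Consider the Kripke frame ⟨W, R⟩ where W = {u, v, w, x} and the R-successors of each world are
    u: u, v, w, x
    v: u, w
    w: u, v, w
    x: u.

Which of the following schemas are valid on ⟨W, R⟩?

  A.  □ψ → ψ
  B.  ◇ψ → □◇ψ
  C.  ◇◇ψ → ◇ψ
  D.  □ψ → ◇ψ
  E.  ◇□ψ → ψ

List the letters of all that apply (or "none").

D, E

R is not reflexive: not v R v.
R is symmetric: every R-edge is matched by its reverse.
R is not transitive: v R u and u R v but not v R v.
R is not euclidean: u R v and u R x but not v R x.
R is serial: every world has an R-successor.
(A) axiom T: valid iff R is reflexive. R is not reflexive — not valid.
(B) axiom 5: valid iff R is euclidean. R is not euclidean — not valid.
(C) ◇◇ψ → ◇ψ is the dual of axiom 4; it is valid on a frame exactly when R is transitive. R is not transitive, so not valid.
(D) □ψ → ◇ψ is axiom D; it is valid on a frame exactly when R is serial. R is serial, so valid.
(E) the dual of axiom B: valid iff R is symmetric. R is symmetric — valid.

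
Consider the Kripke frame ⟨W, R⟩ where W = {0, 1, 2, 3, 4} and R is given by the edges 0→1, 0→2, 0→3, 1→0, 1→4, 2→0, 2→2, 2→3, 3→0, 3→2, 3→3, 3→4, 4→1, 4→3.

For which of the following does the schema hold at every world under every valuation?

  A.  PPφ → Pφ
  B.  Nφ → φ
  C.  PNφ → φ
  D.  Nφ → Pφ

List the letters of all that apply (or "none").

C, D

R is not reflexive: not 0 R 0.
R is symmetric: every R-edge is matched by its reverse.
R is not transitive: 0 R 1 and 1 R 0 but not 0 R 0.
R is serial: every world has an R-successor.
(A) PPφ → Pφ is the dual of axiom 4; it is valid on a frame exactly when R is transitive. R is not transitive, so not valid.
(B) axiom T: valid iff R is reflexive. R is not reflexive — not valid.
(C) PNφ → φ is the dual of axiom B, which corresponds to symmetry. R is symmetric — valid.
(D) axiom D: valid iff R is serial. R is serial — valid.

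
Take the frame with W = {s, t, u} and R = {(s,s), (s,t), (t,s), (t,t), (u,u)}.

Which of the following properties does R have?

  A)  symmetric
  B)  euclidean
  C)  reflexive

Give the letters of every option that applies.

(A) symmetric: every R-edge is matched by its reverse.
(B) euclidean: any two R-successors of the same world are R-related.
(C) reflexive: each world relates to itself.

A, B, C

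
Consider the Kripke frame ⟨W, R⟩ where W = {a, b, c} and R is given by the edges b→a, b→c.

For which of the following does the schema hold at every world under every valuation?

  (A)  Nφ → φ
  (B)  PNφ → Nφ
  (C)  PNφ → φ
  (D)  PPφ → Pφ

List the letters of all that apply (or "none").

R is not reflexive: not a R a.
R is not symmetric: b R a but not a R b.
R is transitive: R is closed under composition.
R is not euclidean: b R a and b R c but not a R c.
(A) Nφ → φ is axiom T, which corresponds to reflexivity. R is not reflexive — not valid.
(B) the dual of axiom 5: valid iff R is euclidean. R is not euclidean — not valid.
(C) PNφ → φ (the dual of axiom B) characterises the symmetric frames. R is not symmetric — not valid.
(D) PPφ → Pφ is the dual of axiom 4, which corresponds to transitivity. R is transitive — valid.

D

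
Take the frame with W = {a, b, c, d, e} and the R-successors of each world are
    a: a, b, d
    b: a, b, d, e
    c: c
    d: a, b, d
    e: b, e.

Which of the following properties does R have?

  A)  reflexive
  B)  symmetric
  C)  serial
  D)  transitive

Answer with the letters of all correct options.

(A) reflexive: each world relates to itself.
(B) symmetric: every R-edge is matched by its reverse.
(C) serial: every world has an R-successor.
(D) not transitive: a R b and b R e but not a R e.

A, B, C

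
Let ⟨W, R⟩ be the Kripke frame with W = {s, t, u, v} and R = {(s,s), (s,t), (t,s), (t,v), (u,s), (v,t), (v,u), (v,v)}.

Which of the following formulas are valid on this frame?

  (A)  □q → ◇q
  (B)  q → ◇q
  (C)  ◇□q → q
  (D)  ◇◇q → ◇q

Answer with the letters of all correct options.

A

R is not reflexive: not t R t.
R is not symmetric: u R s but not s R u.
R is not transitive: s R t and t R v but not s R v.
R is serial: every world has an R-successor.
(A) axiom D: valid iff R is serial. R is serial — valid.
(B) q → ◇q is the dual of axiom T, which corresponds to reflexivity. R is not reflexive — not valid.
(C) ◇□q → q is the dual of axiom B, which corresponds to symmetry. R is not symmetric — not valid.
(D) ◇◇q → ◇q is the dual of axiom 4, which corresponds to transitivity. R is not transitive — not valid.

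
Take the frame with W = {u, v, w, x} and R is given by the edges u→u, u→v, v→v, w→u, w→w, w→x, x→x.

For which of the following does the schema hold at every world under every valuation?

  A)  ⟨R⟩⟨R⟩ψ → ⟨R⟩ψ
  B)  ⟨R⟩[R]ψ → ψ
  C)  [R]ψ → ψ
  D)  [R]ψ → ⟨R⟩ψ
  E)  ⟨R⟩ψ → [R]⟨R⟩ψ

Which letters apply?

C, D

R is reflexive: each world relates to itself.
R is not symmetric: u R v but not v R u.
R is not transitive: w R u and u R v but not w R v.
R is not euclidean: u R v and u R u but not v R u.
R is serial: every world has an R-successor.
(A) ⟨R⟩⟨R⟩ψ → ⟨R⟩ψ is the dual of axiom 4; it is valid on a frame exactly when R is transitive. R is not transitive, so not valid.
(B) the dual of axiom B: valid iff R is symmetric. R is not symmetric — not valid.
(C) axiom T: valid iff R is reflexive. R is reflexive — valid.
(D) axiom D: valid iff R is serial. R is serial — valid.
(E) axiom 5: valid iff R is euclidean. R is not euclidean — not valid.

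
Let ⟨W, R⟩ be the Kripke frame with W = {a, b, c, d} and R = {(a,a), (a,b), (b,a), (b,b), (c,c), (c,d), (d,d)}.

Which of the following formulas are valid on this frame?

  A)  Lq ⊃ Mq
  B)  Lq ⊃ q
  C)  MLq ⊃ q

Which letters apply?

R is reflexive: each world relates to itself.
R is not symmetric: c R d but not d R c.
R is serial: every world has an R-successor.
(A) Lq ⊃ Mq is axiom D, which corresponds to seriality. R is serial — valid.
(B) Lq ⊃ q (axiom T) characterises the reflexive frames. R is reflexive — valid.
(C) MLq ⊃ q (the dual of axiom B) characterises the symmetric frames. R is not symmetric — not valid.

A, B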